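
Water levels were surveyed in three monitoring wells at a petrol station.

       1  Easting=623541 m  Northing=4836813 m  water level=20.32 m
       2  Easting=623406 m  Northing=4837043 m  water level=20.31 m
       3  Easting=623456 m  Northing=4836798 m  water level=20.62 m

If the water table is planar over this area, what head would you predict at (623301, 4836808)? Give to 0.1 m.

21.1 m

With h = a·x + b·y + c and 1 as origin, the differences give:
  (-135)·a + 230·b = -0.01
  (-85)·a + (-15)·b = +0.30
Eliminate b (×(-15) and ×230, subtract): 21575·a = -68.850 → a = ∂h/∂x = -0.003191
Back-substitute: b = ∂h/∂y = -0.001917.
h(623301, 4836808) = 20.32 + (-0.003191)·(-240) + (-0.001917)·(-5) = 20.32 +0.766 +0.010 = 21.095 m.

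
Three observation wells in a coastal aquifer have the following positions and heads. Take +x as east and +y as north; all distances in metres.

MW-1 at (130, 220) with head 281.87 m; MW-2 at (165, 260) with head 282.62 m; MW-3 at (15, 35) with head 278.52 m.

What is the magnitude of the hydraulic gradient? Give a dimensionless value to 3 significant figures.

0.0167

Taking MW-1 as reference: MW-2−MW-1 = (35, 40, +0.75); MW-3−MW-1 = (-115, -185, -3.35).
Determinant of the coordinate differences = 35·(-185) − (-115)·40 = -1875.
∂h/∂x = [(+0.75)·(-185) − (-3.35)·40] / -1875 = +0.002533
∂h/∂y = [35·(-3.35) − (-115)·(+0.75)] / -1875 = +0.01653
|∇h| = √(0.002533² + 0.01653²) = 0.01672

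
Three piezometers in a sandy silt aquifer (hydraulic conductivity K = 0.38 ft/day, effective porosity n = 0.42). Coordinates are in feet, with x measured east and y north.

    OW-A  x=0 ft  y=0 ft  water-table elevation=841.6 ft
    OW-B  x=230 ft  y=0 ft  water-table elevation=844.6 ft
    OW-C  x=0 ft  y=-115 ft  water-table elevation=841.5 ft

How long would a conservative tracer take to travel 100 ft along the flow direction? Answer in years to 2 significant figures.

∂h/∂x = (844.6 − 841.6) / (230 − 0) = +0.01304
∂h/∂y = (841.5 − 841.6) / (-115 − 0) = +0.0008696
|∇h| = √(0.01304² + 0.0008696²) = 0.01307
Seepage velocity v = K·i/n = 0.38 × 0.01307 / 0.42 = 0.01183 ft/day.
t = 100 / 0.01183 = 8453 days = 23.1 years.

23 years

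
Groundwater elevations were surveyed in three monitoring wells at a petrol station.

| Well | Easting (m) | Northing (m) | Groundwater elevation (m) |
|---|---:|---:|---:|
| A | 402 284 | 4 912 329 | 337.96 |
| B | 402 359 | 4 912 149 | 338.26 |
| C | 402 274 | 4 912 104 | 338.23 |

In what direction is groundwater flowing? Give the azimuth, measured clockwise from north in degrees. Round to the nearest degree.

321°

Three-point gradient (reference A): Δ to B = (75, -180, +0.30), Δ to C = (-10, -225, +0.27).
∂h/∂x = +0.001012, ∂h/∂y = -0.001245 (det = -18675).
Flow direction (−∇h) has components (-0.001012 E, +0.001245 N).
Azimuth = atan2(E, N) = atan2(-0.001012, +0.001245) = 320.9° ≈ 321°.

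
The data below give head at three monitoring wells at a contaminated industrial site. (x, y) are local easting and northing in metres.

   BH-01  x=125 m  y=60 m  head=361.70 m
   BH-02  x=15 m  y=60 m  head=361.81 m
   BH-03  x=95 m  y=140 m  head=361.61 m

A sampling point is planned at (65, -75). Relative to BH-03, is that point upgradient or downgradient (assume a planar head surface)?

upgradient

Three-point gradient (reference BH-01): Δ to BH-02 = (-110, 0, +0.11), Δ to BH-03 = (-30, 80, -0.09).
∂h/∂x = -0.001000, ∂h/∂y = -0.001500 (det = -8800).
Head at (65, -75) = 361.70 + (-0.001000)·(-60) + (-0.001500)·(-135) = 361.96 m.
That is higher than the 361.61 m at BH-03, so the point is upgradient.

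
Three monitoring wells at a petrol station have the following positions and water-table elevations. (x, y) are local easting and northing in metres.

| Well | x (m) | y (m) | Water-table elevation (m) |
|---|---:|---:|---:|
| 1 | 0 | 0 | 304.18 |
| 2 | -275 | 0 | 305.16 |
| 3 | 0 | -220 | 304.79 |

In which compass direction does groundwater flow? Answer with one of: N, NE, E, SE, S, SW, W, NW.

NE

∂h/∂x = (305.16 − 304.18) / (-275 − 0) = -0.003564
∂h/∂y = (304.79 − 304.18) / (-220 − 0) = -0.002773
Flow = −∇h = (+0.003564 east, +0.002773 north), which points northeast.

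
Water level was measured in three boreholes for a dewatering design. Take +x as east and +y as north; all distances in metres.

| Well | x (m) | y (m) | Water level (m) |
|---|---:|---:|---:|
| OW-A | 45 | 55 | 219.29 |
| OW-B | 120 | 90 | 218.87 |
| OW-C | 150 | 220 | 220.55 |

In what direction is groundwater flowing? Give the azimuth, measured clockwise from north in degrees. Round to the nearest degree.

With h = a·x + b·y + c and OW-A as origin, the differences give:
  75·a + 35·b = -0.42
  105·a + 165·b = +1.26
Eliminate b (×165 and ×35, subtract): 8700·a = -113.400 → a = ∂h/∂x = -0.01303
Back-substitute: b = ∂h/∂y = +0.01593.
Flow direction (−∇h) has components (+0.01303 E, -0.01593 N).
Azimuth = atan2(E, N) = atan2(+0.01303, -0.01593) = 140.7° ≈ 141°.

141°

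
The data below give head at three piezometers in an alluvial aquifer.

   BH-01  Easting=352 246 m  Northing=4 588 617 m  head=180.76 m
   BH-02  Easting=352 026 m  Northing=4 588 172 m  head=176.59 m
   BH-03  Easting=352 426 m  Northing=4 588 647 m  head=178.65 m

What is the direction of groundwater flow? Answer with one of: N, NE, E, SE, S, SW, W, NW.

SE

With h = a·x + b·y + c and BH-01 as origin, the differences give:
  (-220)·a + (-445)·b = -4.17
  180·a + 30·b = -2.11
Eliminate b (×30 and ×(-445), subtract): 73500·a = -1064.050 → a = ∂h/∂x = -0.01448
Back-substitute: b = ∂h/∂y = +0.01653.
Flow = −∇h = (+0.01448 east, -0.01653 north), which points southeast.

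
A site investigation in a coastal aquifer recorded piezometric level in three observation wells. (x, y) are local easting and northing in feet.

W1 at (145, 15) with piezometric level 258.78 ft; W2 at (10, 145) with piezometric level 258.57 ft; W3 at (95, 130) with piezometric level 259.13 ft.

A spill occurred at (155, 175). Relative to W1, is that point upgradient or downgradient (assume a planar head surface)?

Differences from W1: to W2 (Δx, Δy, Δh) = (-135, 130, -0.21); to W3 = (-50, 115, +0.35).
Determinant of the coordinate differences = (-135)·115 − (-50)·130 = -9025.
∂h/∂x = [(-0.21)·115 − (+0.35)·130] / -9025 = +0.007717
∂h/∂y = [(-135)·(+0.35) − (-50)·(-0.21)] / -9025 = +0.006399
Head at (155, 175) = 258.78 + (+0.007717)·(10) + (+0.006399)·(160) = 259.88 ft.
That is higher than the 258.78 ft at W1, so the point is upgradient.

upgradient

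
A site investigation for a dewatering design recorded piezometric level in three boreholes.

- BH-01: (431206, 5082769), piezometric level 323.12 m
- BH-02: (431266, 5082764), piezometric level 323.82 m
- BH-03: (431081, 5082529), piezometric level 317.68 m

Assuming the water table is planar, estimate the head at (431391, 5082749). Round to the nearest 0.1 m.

Three-point gradient (reference BH-01): Δ to BH-02 = (60, -5, +0.70), Δ to BH-03 = (-125, -240, -5.44).
∂h/∂x = +0.01299, ∂h/∂y = +0.01590 (det = -15025).
h(431391, 5082749) = 323.12 + (+0.01299)·(185) + (+0.01590)·(-20) = 323.12 +2.403 -0.318 = 325.205 m.

325.2 m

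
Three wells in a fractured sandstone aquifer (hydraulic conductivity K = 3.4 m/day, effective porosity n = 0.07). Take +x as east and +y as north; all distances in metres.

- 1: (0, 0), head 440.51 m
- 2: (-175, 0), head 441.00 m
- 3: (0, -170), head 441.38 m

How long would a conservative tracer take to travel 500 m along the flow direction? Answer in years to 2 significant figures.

4.8 years

∂h/∂x = (441.00 − 440.51) / (-175 − 0) = -0.002800
∂h/∂y = (441.38 − 440.51) / (-170 − 0) = -0.005118
|∇h| = √(-0.002800² + -0.005118²) = 0.005834
Seepage velocity v = K·i/n = 3.4 × 0.005834 / 0.07 = 0.2834 m/day.
t = 500 / 0.2834 = 1764 days = 4.83 years.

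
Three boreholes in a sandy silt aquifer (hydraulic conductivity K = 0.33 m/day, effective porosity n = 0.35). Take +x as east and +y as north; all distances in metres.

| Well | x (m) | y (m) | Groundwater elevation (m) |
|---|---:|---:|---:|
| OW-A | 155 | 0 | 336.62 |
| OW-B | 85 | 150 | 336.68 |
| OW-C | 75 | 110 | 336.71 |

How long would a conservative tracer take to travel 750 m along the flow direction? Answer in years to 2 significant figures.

Differences from OW-A: to OW-B (Δx, Δy, Δh) = (-70, 150, +0.06); to OW-C = (-80, 110, +0.09).
Solve a·Δx + b·Δy = Δh: det = (-70)·110 − (-80)·150 = 4300.
∂h/∂x = [(+0.06)·110 − (+0.09)·150] / 4300 = -0.001605
∂h/∂y = [(-70)·(+0.09) − (-80)·(+0.06)] / 4300 = -0.0003488
|∇h| = √(-0.001605² + -0.0003488²) = 0.001642
Seepage velocity v = K·i/n = 0.33 × 0.001642 / 0.35 = 0.001548 m/day.
t = 750 / 0.001548 = 4.845e+05 days = 1.33e+03 years.

1300 years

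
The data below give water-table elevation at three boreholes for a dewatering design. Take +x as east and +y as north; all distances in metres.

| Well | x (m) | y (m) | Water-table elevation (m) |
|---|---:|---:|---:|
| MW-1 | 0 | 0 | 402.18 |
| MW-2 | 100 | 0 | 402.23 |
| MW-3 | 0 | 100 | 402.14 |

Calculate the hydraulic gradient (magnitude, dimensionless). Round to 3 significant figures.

∂h/∂x = (402.23 − 402.18) / (100 − 0) = +0.0005000
∂h/∂y = (402.14 − 402.18) / (100 − 0) = -0.0004000
|∇h| = √(0.0005000² + -0.0004000²) = 0.0006403

0.000640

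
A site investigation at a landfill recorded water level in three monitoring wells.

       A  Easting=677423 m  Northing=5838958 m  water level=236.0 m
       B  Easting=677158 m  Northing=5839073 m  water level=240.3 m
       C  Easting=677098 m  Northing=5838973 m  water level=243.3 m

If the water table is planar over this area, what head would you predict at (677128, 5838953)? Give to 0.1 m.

Three-point gradient (reference A): Δ to B = (-265, 115, +4.3), Δ to C = (-325, 15, +7.3).
∂h/∂x = -0.02320, ∂h/∂y = -0.01608 (det = 33400).
h(677128, 5838953) = 236.0 + (-0.02320)·(-295) + (-0.01608)·(-5) = 236.0 +6.845 +0.080 = 242.925 m.

242.9 m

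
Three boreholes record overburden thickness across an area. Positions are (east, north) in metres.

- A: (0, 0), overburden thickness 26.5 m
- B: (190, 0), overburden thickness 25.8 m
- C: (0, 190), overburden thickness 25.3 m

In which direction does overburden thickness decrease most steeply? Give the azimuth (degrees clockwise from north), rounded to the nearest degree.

∂d/∂x = (25.8 − 26.5) / (190 − 0) = -0.003684
∂d/∂y = (25.3 − 26.5) / (190 − 0) = -0.006316
Steepest decrease is along −∇f: components (+0.003684 E, +0.006316 N).
Azimuth = atan2(+0.003684, +0.006316) = 30.3° ≈ 030°.

030°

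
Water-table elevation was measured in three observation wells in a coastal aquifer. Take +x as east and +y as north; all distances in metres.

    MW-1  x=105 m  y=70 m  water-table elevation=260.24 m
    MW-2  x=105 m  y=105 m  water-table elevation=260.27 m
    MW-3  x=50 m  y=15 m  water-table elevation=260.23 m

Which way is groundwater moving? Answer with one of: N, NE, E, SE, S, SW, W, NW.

SE

Differences from MW-1: to MW-2 (Δx, Δy, Δh) = (0, 35, +0.03); to MW-3 = (-55, -55, -0.01).
Solve a·Δx + b·Δy = Δh: det = 0·(-55) − (-55)·35 = 1925.
∂h/∂x = [(+0.03)·(-55) − (-0.01)·35] / 1925 = -0.0006753
∂h/∂y = [0·(-0.01) − (-55)·(+0.03)] / 1925 = +0.0008571
Flow = −∇h = (+0.0006753 east, -0.0008571 north), which points southeast.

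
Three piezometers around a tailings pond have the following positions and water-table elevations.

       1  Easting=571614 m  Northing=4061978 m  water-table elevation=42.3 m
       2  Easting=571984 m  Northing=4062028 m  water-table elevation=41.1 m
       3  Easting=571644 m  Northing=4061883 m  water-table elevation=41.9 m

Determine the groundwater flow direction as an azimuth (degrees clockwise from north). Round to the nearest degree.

130°

Three-point gradient (reference 1): Δ to 2 = (370, 50, -1.2), Δ to 3 = (30, -95, -0.4).
∂h/∂x = -0.003656, ∂h/∂y = +0.003056 (det = -36650).
Flow direction (−∇h) has components (+0.003656 E, -0.003056 N).
Azimuth = atan2(E, N) = atan2(+0.003656, -0.003056) = 129.9° ≈ 130°.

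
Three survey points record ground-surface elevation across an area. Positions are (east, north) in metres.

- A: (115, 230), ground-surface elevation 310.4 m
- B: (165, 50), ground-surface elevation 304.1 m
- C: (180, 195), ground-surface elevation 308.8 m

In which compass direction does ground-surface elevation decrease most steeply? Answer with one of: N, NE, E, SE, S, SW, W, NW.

Taking A as reference: B−A = (50, -180, -6.3); C−A = (65, -35, -1.6).
Determinant of the coordinate differences = 50·(-35) − 65·(-180) = 9950.
∂z/∂x = [(-6.3)·(-35) − (-1.6)·(-180)] / 9950 = -0.006784
∂z/∂y = [50·(-1.6) − 65·(-6.3)] / 9950 = +0.03312
Steepest decrease is along −∇f = (+0.006784 E, -0.03312 N) → south.

S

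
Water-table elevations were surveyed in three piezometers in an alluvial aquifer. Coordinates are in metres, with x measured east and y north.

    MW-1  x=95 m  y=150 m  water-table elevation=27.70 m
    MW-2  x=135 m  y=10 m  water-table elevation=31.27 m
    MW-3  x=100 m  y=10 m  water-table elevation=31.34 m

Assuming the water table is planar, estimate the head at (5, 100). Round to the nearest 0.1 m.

29.2 m

Taking MW-1 as reference: MW-2−MW-1 = (40, -140, +3.57); MW-3−MW-1 = (5, -140, +3.64).
Solve a·Δx + b·Δy = Δh: det = 40·(-140) − 5·(-140) = -4900.
∂h/∂x = [(+3.57)·(-140) − (+3.64)·(-140)] / -4900 = -0.002000
∂h/∂y = [40·(+3.64) − 5·(+3.57)] / -4900 = -0.02607
h(5, 100) = 27.70 + (-0.002000)·(-90) + (-0.02607)·(-50) = 27.70 +0.180 +1.304 = 29.184 m.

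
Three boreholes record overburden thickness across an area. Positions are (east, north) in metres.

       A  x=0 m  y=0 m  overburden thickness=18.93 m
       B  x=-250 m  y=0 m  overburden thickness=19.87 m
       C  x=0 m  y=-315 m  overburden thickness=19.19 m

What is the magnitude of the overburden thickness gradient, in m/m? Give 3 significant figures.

0.00385 m/m

∂d/∂x = (19.87 − 18.93) / (-250 − 0) = -0.003760
∂d/∂y = (19.19 − 18.93) / (-315 − 0) = -0.0008254
|∇f| = √(-0.003760² + -0.0008254²) = 0.00385 m/m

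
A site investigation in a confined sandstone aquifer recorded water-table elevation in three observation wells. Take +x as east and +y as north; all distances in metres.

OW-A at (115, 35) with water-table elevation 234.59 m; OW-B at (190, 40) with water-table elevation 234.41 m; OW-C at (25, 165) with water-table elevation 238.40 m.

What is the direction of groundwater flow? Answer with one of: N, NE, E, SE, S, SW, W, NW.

Taking OW-A as reference: OW-B−OW-A = (75, 5, -0.18); OW-C−OW-A = (-90, 130, +3.81).
Determinant of the coordinate differences = 75·130 − (-90)·5 = 10200.
∂h/∂x = [(-0.18)·130 − (+3.81)·5] / 10200 = -0.004162
∂h/∂y = [75·(+3.81) − (-90)·(-0.18)] / 10200 = +0.02643
Flow = −∇h = (+0.004162 east, -0.02643 north), which points south.

S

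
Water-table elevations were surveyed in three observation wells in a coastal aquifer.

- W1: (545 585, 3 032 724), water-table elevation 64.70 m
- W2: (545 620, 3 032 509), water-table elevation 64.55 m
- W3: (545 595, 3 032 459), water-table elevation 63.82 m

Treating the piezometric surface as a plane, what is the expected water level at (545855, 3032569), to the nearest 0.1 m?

Taking W1 as reference: W2−W1 = (35, -215, -0.15); W3−W1 = (10, -265, -0.88).
Determinant of the coordinate differences = 35·(-265) − 10·(-215) = -7125.
∂h/∂x = [(-0.15)·(-265) − (-0.88)·(-215)] / -7125 = +0.02098
∂h/∂y = [35·(-0.88) − 10·(-0.15)] / -7125 = +0.004112
h(545855, 3032569) = 64.70 + (+0.02098)·(270) + (+0.004112)·(-155) = 64.70 +5.663 -0.637 = 69.726 m.

69.7 m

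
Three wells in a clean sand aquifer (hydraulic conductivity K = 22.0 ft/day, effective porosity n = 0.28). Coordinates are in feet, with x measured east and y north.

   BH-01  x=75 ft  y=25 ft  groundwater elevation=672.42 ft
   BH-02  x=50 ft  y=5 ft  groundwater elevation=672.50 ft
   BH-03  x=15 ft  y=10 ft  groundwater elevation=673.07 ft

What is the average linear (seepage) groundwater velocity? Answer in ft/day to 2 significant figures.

With h = a·x + b·y + c and BH-01 as origin, the differences give:
  (-25)·a + (-20)·b = +0.08
  (-60)·a + (-15)·b = +0.65
Eliminate b (×(-15) and ×(-20), subtract): -825·a = 11.800 → a = ∂h/∂x = -0.01430
Back-substitute: b = ∂h/∂y = +0.01388.
|∇h| = √(-0.01430² + 0.01388²) = 0.01993
Seepage velocity v = K·i/n = 22.0 × 0.01993 / 0.28 = 1.566 ft/day.

1.6 ft/day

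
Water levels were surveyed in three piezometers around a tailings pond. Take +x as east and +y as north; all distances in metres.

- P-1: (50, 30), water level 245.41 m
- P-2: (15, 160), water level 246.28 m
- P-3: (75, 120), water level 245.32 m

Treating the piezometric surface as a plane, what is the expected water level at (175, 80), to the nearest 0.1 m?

Differences from P-1: to P-2 (Δx, Δy, Δh) = (-35, 130, +0.87); to P-3 = (25, 90, -0.09).
Solve a·Δx + b·Δy = Δh: det = (-35)·90 − 25·130 = -6400.
∂h/∂x = [(+0.87)·90 − (-0.09)·130] / -6400 = -0.01406
∂h/∂y = [(-35)·(-0.09) − 25·(+0.87)] / -6400 = +0.002906
h(175, 80) = 245.41 + (-0.01406)·(125) + (+0.002906)·(50) = 245.41 -1.758 +0.145 = 243.797 m.

243.8 m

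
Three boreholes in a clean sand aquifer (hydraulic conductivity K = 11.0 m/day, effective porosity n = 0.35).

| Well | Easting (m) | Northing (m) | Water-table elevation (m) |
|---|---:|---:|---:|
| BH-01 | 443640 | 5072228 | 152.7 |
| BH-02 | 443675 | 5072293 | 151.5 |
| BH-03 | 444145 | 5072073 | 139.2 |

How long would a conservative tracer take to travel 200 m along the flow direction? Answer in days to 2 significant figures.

Taking BH-01 as reference: BH-02−BH-01 = (35, 65, -1.2); BH-03−BH-01 = (505, -155, -13.5).
Solve a·Δx + b·Δy = Δh: det = 35·(-155) − 505·65 = -38250.
∂h/∂x = [(-1.2)·(-155) − (-13.5)·65] / -38250 = -0.02780
∂h/∂y = [35·(-13.5) − 505·(-1.2)] / -38250 = -0.003490
|∇h| = √(-0.02780² + -0.003490²) = 0.02802
Seepage velocity v = K·i/n = 11.0 × 0.02802 / 0.35 = 0.8806 m/day.
t = 200 / 0.8806 = 227.1 days.

230 days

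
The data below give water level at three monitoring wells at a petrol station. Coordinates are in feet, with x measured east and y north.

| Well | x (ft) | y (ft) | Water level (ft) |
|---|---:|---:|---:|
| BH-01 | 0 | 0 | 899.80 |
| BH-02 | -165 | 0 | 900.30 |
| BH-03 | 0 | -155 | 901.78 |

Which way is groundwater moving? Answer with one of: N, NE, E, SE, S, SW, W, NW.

∂h/∂x = (900.30 − 899.80) / (-165 − 0) = -0.003030
∂h/∂y = (901.78 − 899.80) / (-155 − 0) = -0.01277
Flow = −∇h = (+0.003030 east, +0.01277 north), which points north.

N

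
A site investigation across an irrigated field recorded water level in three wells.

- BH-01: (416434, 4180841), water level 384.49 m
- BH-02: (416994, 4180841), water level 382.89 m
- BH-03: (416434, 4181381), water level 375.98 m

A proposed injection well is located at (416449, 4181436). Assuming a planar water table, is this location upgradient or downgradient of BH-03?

∂h/∂x = (382.89 − 384.49) / (416994 − 416434) = -0.002857
∂h/∂y = (375.98 − 384.49) / (4181381 − 4180841) = -0.01576
Head at (416449, 4181436) = 384.49 + (-0.002857)·(15) + (-0.01576)·(595) = 375.07 m.
That is lower than the 375.98 m at BH-03, so the point is downgradient.

downgradient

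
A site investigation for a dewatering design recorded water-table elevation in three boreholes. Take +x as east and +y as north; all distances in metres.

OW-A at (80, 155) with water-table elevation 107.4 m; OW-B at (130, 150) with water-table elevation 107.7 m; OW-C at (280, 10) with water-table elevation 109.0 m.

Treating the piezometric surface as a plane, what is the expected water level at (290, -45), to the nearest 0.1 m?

Taking OW-A as reference: OW-B−OW-A = (50, -5, +0.3); OW-C−OW-A = (200, -145, +1.6).
Determinant of the coordinate differences = 50·(-145) − 200·(-5) = -6250.
∂h/∂x = [(+0.3)·(-145) − (+1.6)·(-5)] / -6250 = +0.005680
∂h/∂y = [50·(+1.6) − 200·(+0.3)] / -6250 = -0.003200
h(290, -45) = 107.4 + (+0.005680)·(210) + (-0.003200)·(-200) = 107.4 +1.193 +0.640 = 109.233 m.

109.2 m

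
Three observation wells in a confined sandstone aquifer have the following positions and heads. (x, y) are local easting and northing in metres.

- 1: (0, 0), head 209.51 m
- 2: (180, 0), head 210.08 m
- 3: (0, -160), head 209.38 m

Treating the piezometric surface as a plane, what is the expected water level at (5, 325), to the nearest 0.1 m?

∂h/∂x = (210.08 − 209.51) / (180 − 0) = +0.003167
∂h/∂y = (209.38 − 209.51) / (-160 − 0) = +0.0008125
h(5, 325) = 209.51 + (+0.003167)·(5) + (+0.0008125)·(325) = 209.51 +0.016 +0.264 = 209.790 m.

209.8 m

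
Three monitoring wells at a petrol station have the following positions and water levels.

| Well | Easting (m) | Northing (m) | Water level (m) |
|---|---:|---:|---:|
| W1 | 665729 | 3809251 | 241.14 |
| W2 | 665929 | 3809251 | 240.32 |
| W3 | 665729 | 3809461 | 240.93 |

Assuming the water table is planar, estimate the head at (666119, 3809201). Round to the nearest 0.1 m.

∂h/∂x = (240.32 − 241.14) / (665929 − 665729) = -0.004100
∂h/∂y = (240.93 − 241.14) / (3809461 − 3809251) = -0.0010000
h(666119, 3809201) = 241.14 + (-0.004100)·(390) + (-0.0010000)·(-50) = 241.14 -1.599 +0.050 = 239.591 m.

239.6 m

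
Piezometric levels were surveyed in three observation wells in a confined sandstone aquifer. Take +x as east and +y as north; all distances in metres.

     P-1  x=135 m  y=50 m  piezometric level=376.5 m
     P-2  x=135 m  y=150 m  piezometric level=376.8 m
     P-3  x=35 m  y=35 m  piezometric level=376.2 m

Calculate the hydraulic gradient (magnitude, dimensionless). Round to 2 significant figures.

0.0039

With h = a·x + b·y + c and P-1 as origin, the differences give:
  0·a + 100·b = +0.3
  (-100)·a + (-15)·b = -0.3
Eliminate b (×(-15) and ×100, subtract): 10000·a = 25.50 → a = ∂h/∂x = +0.002550
Back-substitute: b = ∂h/∂y = +0.003000.
|∇h| = √(0.002550² + 0.003000²) = 0.003937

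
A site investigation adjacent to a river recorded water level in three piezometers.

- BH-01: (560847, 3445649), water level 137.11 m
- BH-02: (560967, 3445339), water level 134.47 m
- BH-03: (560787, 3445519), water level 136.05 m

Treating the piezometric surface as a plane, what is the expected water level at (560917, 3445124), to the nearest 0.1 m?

With h = a·x + b·y + c and BH-01 as origin, the differences give:
  120·a + (-310)·b = -2.64
  (-60)·a + (-130)·b = -1.06
Eliminate b (×(-130) and ×(-310), subtract): -34200·a = 14.600 → a = ∂h/∂x = -0.0004269
Back-substitute: b = ∂h/∂y = +0.008351.
h(560917, 3445124) = 137.11 + (-0.0004269)·(70) + (+0.008351)·(-525) = 137.11 -0.030 -4.384 = 132.696 m.

132.7 m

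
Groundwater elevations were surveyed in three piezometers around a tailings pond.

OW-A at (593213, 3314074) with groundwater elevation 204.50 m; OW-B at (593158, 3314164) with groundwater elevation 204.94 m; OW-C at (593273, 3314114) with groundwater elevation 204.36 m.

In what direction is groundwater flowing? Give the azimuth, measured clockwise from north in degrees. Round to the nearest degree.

122°

Three-point gradient (reference OW-A): Δ to OW-B = (-55, 90, +0.44), Δ to OW-C = (60, 40, -0.14).
∂h/∂x = -0.003974, ∂h/∂y = +0.002461 (det = -7600).
Flow direction (−∇h) has components (+0.003974 E, -0.002461 N).
Azimuth = atan2(E, N) = atan2(+0.003974, -0.002461) = 121.8° ≈ 122°.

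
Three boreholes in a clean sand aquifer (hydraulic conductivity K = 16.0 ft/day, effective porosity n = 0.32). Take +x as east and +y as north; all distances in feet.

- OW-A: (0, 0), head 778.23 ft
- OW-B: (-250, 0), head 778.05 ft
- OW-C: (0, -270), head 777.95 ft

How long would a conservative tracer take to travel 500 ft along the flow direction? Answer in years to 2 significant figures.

∂h/∂x = (778.05 − 778.23) / (-250 − 0) = +0.0007200
∂h/∂y = (777.95 − 778.23) / (-270 − 0) = +0.001037
|∇h| = √(0.0007200² + 0.001037²) = 0.001262
Seepage velocity v = K·i/n = 16.0 × 0.001262 / 0.32 = 0.0631 ft/day.
t = 500 / 0.0631 = 7924 days = 21.7 years.

22 years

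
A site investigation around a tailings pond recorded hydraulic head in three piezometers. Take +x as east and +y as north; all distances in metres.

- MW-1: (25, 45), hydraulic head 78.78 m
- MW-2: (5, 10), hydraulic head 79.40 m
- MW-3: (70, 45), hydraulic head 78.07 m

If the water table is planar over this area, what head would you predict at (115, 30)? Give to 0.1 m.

77.5 m

Taking MW-1 as reference: MW-2−MW-1 = (-20, -35, +0.62); MW-3−MW-1 = (45, 0, -0.71).
Solve a·Δx + b·Δy = Δh: det = (-20)·0 − 45·(-35) = 1575.
∂h/∂x = [(+0.62)·0 − (-0.71)·(-35)] / 1575 = -0.01578
∂h/∂y = [(-20)·(-0.71) − 45·(+0.62)] / 1575 = -0.008698
h(115, 30) = 78.78 + (-0.01578)·(90) + (-0.008698)·(-15) = 78.78 -1.420 +0.130 = 77.490 m.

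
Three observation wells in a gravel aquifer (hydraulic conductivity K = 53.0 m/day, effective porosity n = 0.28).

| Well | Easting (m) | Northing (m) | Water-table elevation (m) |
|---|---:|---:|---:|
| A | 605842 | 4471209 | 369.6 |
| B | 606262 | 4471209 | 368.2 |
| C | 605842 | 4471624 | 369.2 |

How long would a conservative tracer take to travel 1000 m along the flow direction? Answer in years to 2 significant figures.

4.2 years

∂h/∂x = (368.2 − 369.6) / (606262 − 605842) = -0.003333
∂h/∂y = (369.2 − 369.6) / (4471624 − 4471209) = -0.0009639
|∇h| = √(-0.003333² + -0.0009639²) = 0.00347
Seepage velocity v = K·i/n = 53.0 × 0.00347 / 0.28 = 0.6568 m/day.
t = 1000 / 0.6568 = 1523 days = 4.17 years.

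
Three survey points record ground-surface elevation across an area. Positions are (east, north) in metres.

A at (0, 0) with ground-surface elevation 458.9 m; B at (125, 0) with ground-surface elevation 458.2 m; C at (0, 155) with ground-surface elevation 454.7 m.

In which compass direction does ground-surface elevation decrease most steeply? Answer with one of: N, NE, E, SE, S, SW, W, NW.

∂z/∂x = (458.2 − 458.9) / (125 − 0) = -0.005600
∂z/∂y = (454.7 − 458.9) / (155 − 0) = -0.02710
Steepest decrease is along −∇f = (+0.005600 E, +0.02710 N) → north.

N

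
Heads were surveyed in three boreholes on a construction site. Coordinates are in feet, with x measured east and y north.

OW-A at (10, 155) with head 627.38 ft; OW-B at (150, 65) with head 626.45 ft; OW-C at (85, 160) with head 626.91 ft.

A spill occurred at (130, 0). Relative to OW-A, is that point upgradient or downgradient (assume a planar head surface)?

downgradient

With h = a·x + b·y + c and OW-A as origin, the differences give:
  140·a + (-90)·b = -0.93
  75·a + 5·b = -0.47
Eliminate b (×5 and ×(-90), subtract): 7450·a = -46.950 → a = ∂h/∂x = -0.006302
Back-substitute: b = ∂h/∂y = +0.0005302.
Head at (130, 0) = 627.38 + (-0.006302)·(120) + (+0.0005302)·(-155) = 626.54 ft.
That is lower than the 627.38 ft at OW-A, so the point is downgradient.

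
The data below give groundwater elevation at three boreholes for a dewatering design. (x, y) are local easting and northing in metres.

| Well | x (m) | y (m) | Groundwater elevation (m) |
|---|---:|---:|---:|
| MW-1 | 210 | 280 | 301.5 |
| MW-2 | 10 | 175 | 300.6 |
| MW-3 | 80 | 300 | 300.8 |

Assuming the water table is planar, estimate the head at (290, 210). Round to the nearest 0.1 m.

302.0 m

Taking MW-1 as reference: MW-2−MW-1 = (-200, -105, -0.9); MW-3−MW-1 = (-130, 20, -0.7).
Determinant of the coordinate differences = (-200)·20 − (-130)·(-105) = -17650.
∂h/∂x = [(-0.9)·20 − (-0.7)·(-105)] / -17650 = +0.005184
∂h/∂y = [(-200)·(-0.7) − (-130)·(-0.9)] / -17650 = -0.001303
h(290, 210) = 301.5 + (+0.005184)·(80) + (-0.001303)·(-70) = 301.5 +0.415 +0.091 = 302.006 m.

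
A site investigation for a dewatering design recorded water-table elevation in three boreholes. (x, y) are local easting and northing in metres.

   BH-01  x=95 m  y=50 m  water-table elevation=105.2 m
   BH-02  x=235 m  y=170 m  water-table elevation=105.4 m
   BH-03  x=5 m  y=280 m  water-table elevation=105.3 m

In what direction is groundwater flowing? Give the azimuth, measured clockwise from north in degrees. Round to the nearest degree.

Differences from BH-01: to BH-02 (Δx, Δy, Δh) = (140, 120, +0.2); to BH-03 = (-90, 230, +0.1).
Determinant of the coordinate differences = 140·230 − (-90)·120 = 43000.
∂h/∂x = [(+0.2)·230 − (+0.1)·120] / 43000 = +0.0007907
∂h/∂y = [140·(+0.1) − (-90)·(+0.2)] / 43000 = +0.0007442
Flow direction (−∇h) has components (-0.0007907 E, -0.0007442 N).
Azimuth = atan2(E, N) = atan2(-0.0007907, -0.0007442) = 226.7° ≈ 227°.

227°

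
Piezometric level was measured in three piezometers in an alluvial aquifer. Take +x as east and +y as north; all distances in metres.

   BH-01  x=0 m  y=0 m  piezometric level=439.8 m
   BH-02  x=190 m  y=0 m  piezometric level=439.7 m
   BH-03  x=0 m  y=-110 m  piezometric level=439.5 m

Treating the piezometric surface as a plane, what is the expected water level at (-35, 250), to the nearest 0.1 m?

440.5 m

∂h/∂x = (439.7 − 439.8) / (190 − 0) = -0.0005263
∂h/∂y = (439.5 − 439.8) / (-110 − 0) = +0.002727
h(-35, 250) = 439.8 + (-0.0005263)·(-35) + (+0.002727)·(250) = 439.8 +0.018 +0.682 = 440.500 m.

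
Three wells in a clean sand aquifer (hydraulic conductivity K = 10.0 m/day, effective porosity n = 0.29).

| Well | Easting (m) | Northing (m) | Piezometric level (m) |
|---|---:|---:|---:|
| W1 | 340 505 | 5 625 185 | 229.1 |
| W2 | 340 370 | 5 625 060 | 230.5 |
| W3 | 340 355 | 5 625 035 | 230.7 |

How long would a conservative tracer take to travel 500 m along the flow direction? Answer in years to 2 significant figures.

5.1 years

Differences from W1: to W2 (Δx, Δy, Δh) = (-135, -125, +1.4); to W3 = (-150, -150, +1.6).
Solve a·Δx + b·Δy = Δh: det = (-135)·(-150) − (-150)·(-125) = 1500.
∂h/∂x = [(+1.4)·(-150) − (+1.6)·(-125)] / 1500 = -0.006667
∂h/∂y = [(-135)·(+1.6) − (-150)·(+1.4)] / 1500 = -0.004000
|∇h| = √(-0.006667² + -0.004000²) = 0.007775
Seepage velocity v = K·i/n = 10.0 × 0.007775 / 0.29 = 0.2681 m/day.
t = 500 / 0.2681 = 1865 days = 5.11 years.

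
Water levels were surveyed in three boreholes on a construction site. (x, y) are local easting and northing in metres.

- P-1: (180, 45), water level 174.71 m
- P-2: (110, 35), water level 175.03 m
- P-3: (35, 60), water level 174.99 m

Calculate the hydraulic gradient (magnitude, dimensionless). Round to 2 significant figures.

0.011

Differences from P-1: to P-2 (Δx, Δy, Δh) = (-70, -10, +0.32); to P-3 = (-145, 15, +0.28).
Solve a·Δx + b·Δy = Δh: det = (-70)·15 − (-145)·(-10) = -2500.
∂h/∂x = [(+0.32)·15 − (+0.28)·(-10)] / -2500 = -0.003040
∂h/∂y = [(-70)·(+0.28) − (-145)·(+0.32)] / -2500 = -0.01072
|∇h| = √(-0.003040² + -0.01072²) = 0.01114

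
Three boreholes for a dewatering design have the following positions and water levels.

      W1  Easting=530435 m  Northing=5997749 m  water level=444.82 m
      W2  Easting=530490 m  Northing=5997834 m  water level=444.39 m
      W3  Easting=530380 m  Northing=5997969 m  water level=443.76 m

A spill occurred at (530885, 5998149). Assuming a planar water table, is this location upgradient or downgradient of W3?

downgradient

Three-point gradient (reference W1): Δ to W2 = (55, 85, -0.43), Δ to W3 = (-55, 220, -1.06).
∂h/∂x = -0.0002683, ∂h/∂y = -0.004885 (det = 16775).
Head at (530885, 5998149) = 444.82 + (-0.0002683)·(450) + (-0.004885)·(400) = 442.75 m.
That is lower than the 443.76 m at W3, so the point is downgradient.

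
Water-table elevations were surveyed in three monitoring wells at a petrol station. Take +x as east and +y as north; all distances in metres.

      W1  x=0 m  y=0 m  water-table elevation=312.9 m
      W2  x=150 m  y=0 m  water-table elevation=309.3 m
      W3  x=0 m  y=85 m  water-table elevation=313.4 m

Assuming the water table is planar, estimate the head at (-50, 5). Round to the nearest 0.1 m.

∂h/∂x = (309.3 − 312.9) / (150 − 0) = -0.02400
∂h/∂y = (313.4 − 312.9) / (85 − 0) = +0.005882
h(-50, 5) = 312.9 + (-0.02400)·(-50) + (+0.005882)·(5) = 312.9 +1.200 +0.029 = 314.129 m.

314.1 m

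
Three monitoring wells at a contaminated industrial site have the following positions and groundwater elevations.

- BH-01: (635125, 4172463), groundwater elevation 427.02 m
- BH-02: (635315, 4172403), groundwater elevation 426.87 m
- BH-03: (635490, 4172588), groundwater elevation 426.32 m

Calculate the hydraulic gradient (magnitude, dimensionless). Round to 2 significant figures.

Taking BH-01 as reference: BH-02−BH-01 = (190, -60, -0.15); BH-03−BH-01 = (365, 125, -0.70).
Determinant of the coordinate differences = 190·125 − 365·(-60) = 45650.
∂h/∂x = [(-0.15)·125 − (-0.70)·(-60)] / 45650 = -0.001331
∂h/∂y = [190·(-0.70) − 365·(-0.15)] / 45650 = -0.001714
|∇h| = √(-0.001331² + -0.001714²) = 0.00217

0.0022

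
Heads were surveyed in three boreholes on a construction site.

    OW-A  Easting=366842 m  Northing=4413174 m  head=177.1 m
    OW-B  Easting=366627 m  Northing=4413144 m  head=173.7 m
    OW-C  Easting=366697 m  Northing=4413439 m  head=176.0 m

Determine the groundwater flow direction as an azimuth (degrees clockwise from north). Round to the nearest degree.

255°

Taking OW-A as reference: OW-B−OW-A = (-215, -30, -3.4); OW-C−OW-A = (-145, 265, -1.1).
Determinant of the coordinate differences = (-215)·265 − (-145)·(-30) = -61325.
∂h/∂x = [(-3.4)·265 − (-1.1)·(-30)] / -61325 = +0.01523
∂h/∂y = [(-215)·(-1.1) − (-145)·(-3.4)] / -61325 = +0.004183
Flow direction (−∇h) has components (-0.01523 E, -0.004183 N).
Azimuth = atan2(E, N) = atan2(-0.01523, -0.004183) = 254.6° ≈ 255°.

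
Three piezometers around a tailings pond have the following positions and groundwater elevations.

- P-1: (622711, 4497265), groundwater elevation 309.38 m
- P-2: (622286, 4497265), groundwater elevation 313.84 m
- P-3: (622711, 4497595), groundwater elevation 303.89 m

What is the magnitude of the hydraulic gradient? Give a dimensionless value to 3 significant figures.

0.0197

∂h/∂x = (313.84 − 309.38) / (622286 − 622711) = -0.01049
∂h/∂y = (303.89 − 309.38) / (4497595 − 4497265) = -0.01664
|∇h| = √(-0.01049² + -0.01664²) = 0.01967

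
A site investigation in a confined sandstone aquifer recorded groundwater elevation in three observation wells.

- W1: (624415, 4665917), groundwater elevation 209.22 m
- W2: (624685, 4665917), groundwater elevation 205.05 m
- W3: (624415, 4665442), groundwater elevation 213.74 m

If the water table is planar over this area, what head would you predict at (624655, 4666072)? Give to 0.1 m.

204.0 m

∂h/∂x = (205.05 − 209.22) / (624685 − 624415) = -0.01544
∂h/∂y = (213.74 − 209.22) / (4665442 − 4665917) = -0.009516
h(624655, 4666072) = 209.22 + (-0.01544)·(240) + (-0.009516)·(155) = 209.22 -3.707 -1.475 = 204.038 m.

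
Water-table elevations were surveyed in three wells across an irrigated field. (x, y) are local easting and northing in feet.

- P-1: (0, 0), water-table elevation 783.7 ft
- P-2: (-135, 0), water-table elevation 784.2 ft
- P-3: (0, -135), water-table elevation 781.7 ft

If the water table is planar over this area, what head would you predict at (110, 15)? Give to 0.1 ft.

∂h/∂x = (784.2 − 783.7) / (-135 − 0) = -0.003704
∂h/∂y = (781.7 − 783.7) / (-135 − 0) = +0.01481
h(110, 15) = 783.7 + (-0.003704)·(110) + (+0.01481)·(15) = 783.7 -0.407 +0.222 = 783.515 ft.

783.5 ft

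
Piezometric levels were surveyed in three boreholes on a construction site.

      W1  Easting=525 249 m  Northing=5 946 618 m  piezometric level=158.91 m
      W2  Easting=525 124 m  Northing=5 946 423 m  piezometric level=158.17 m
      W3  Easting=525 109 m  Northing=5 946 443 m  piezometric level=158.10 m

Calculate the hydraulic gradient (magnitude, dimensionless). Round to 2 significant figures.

0.0053

Taking W1 as reference: W2−W1 = (-125, -195, -0.74); W3−W1 = (-140, -175, -0.81).
Determinant of the coordinate differences = (-125)·(-175) − (-140)·(-195) = -5425.
∂h/∂x = [(-0.74)·(-175) − (-0.81)·(-195)] / -5425 = +0.005244
∂h/∂y = [(-125)·(-0.81) − (-140)·(-0.74)] / -5425 = +0.0004332
|∇h| = √(0.005244² + 0.0004332²) = 0.005262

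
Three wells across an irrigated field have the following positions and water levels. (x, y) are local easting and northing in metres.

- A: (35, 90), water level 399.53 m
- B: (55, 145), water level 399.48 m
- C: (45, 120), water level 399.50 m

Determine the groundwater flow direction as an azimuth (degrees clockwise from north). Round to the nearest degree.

Differences from A: to B (Δx, Δy, Δh) = (20, 55, -0.05); to C = (10, 30, -0.03).
Determinant of the coordinate differences = 20·30 − 10·55 = 50.
∂h/∂x = [(-0.05)·30 − (-0.03)·55] / 50 = +0.003000
∂h/∂y = [20·(-0.03) − 10·(-0.05)] / 50 = -0.002000
Flow direction (−∇h) has components (-0.003000 E, +0.002000 N).
Azimuth = atan2(E, N) = atan2(-0.003000, +0.002000) = 303.7° ≈ 304°.

304°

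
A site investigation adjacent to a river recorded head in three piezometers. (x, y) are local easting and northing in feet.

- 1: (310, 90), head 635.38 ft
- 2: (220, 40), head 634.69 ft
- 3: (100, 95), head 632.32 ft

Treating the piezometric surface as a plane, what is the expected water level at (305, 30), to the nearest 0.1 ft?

Differences from 1: to 2 (Δx, Δy, Δh) = (-90, -50, -0.69); to 3 = (-210, 5, -3.06).
Determinant of the coordinate differences = (-90)·5 − (-210)·(-50) = -10950.
∂h/∂x = [(-0.69)·5 − (-3.06)·(-50)] / -10950 = +0.01429
∂h/∂y = [(-90)·(-3.06) − (-210)·(-0.69)] / -10950 = -0.01192
h(305, 30) = 635.38 + (+0.01429)·(-5) + (-0.01192)·(-60) = 635.38 -0.071 +0.715 = 636.024 ft.

636.0 ft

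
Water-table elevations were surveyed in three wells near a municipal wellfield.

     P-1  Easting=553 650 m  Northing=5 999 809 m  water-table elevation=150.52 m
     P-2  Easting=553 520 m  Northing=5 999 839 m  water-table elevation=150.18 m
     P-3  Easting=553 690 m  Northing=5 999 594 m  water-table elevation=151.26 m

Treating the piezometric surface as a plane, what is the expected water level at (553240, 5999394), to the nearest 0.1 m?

151.0 m

Taking P-1 as reference: P-2−P-1 = (-130, 30, -0.34); P-3−P-1 = (40, -215, +0.74).
Solve a·Δx + b·Δy = Δh: det = (-130)·(-215) − 40·30 = 26750.
∂h/∂x = [(-0.34)·(-215) − (+0.74)·30] / 26750 = +0.001903
∂h/∂y = [(-130)·(+0.74) − 40·(-0.34)] / 26750 = -0.003088
h(553240, 5999394) = 150.52 + (+0.001903)·(-410) + (-0.003088)·(-415) = 150.52 -0.780 +1.281 = 151.021 m.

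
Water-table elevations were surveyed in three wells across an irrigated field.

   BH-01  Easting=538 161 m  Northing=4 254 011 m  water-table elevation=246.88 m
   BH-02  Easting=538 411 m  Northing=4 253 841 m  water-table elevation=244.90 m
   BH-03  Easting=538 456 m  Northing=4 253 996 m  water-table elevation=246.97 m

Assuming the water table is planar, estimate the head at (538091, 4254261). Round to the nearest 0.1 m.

250.1 m

Taking BH-01 as reference: BH-02−BH-01 = (250, -170, -1.98); BH-03−BH-01 = (295, -15, +0.09).
Determinant of the coordinate differences = 250·(-15) − 295·(-170) = 46400.
∂h/∂x = [(-1.98)·(-15) − (+0.09)·(-170)] / 46400 = +0.0009698
∂h/∂y = [250·(+0.09) − 295·(-1.98)] / 46400 = +0.01307
h(538091, 4254261) = 246.88 + (+0.0009698)·(-70) + (+0.01307)·(250) = 246.88 -0.068 +3.268 = 250.080 m.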